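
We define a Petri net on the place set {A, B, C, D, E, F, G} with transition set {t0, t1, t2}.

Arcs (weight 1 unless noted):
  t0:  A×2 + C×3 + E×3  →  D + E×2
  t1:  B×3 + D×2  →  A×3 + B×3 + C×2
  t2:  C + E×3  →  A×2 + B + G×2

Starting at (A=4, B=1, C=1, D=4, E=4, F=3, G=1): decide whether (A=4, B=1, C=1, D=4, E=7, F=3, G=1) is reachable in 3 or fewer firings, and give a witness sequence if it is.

NO — not reachable within 3 firings

depth 0: 1 marking
depth 1: 2 markings reached so far
depth 2: 2 markings reached so far
(frontier empty at depth 2; search complete)
target is not among the 2 markings reachable within 3 steps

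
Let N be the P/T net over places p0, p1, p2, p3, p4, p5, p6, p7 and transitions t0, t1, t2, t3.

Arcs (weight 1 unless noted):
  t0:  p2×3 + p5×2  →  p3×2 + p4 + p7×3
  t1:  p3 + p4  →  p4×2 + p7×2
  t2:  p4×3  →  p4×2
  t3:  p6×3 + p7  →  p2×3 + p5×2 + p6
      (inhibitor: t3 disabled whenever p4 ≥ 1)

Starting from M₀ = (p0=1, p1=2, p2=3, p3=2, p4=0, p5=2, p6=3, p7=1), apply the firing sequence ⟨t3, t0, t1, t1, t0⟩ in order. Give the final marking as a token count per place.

(p0=1, p1=2, p2=0, p3=4, p4=4, p5=0, p6=1, p7=10)

step 1: fire t3:  (p0=1, p1=2, p2=3, p3=2, p4=0, p5=2, p6=3, p7=1) → (p0=1, p1=2, p2=6, p3=2, p4=0, p5=4, p6=1, p7=0)
step 2: fire t0:  (p0=1, p1=2, p2=6, p3=2, p4=0, p5=4, p6=1, p7=0) → (p0=1, p1=2, p2=3, p3=4, p4=1, p5=2, p6=1, p7=3)
step 3: fire t1:  (p0=1, p1=2, p2=3, p3=4, p4=1, p5=2, p6=1, p7=3) → (p0=1, p1=2, p2=3, p3=3, p4=2, p5=2, p6=1, p7=5)
step 4: fire t1:  (p0=1, p1=2, p2=3, p3=3, p4=2, p5=2, p6=1, p7=5) → (p0=1, p1=2, p2=3, p3=2, p4=3, p5=2, p6=1, p7=7)
step 5: fire t0:  (p0=1, p1=2, p2=3, p3=2, p4=3, p5=2, p6=1, p7=7) → (p0=1, p1=2, p2=0, p3=4, p4=4, p5=0, p6=1, p7=10)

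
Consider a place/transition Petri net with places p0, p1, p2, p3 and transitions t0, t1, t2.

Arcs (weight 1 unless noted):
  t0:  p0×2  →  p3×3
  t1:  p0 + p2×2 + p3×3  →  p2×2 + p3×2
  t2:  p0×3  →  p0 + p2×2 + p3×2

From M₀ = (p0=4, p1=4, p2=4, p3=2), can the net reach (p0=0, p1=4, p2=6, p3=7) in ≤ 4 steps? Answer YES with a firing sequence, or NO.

YES — reachable via ⟨t2, t0⟩ (2 firings)

step 1: fire t2:  (p0=4, p1=4, p2=4, p3=2) → (p0=2, p1=4, p2=6, p3=4)
step 2: fire t0:  (p0=2, p1=4, p2=6, p3=4) → (p0=0, p1=4, p2=6, p3=7)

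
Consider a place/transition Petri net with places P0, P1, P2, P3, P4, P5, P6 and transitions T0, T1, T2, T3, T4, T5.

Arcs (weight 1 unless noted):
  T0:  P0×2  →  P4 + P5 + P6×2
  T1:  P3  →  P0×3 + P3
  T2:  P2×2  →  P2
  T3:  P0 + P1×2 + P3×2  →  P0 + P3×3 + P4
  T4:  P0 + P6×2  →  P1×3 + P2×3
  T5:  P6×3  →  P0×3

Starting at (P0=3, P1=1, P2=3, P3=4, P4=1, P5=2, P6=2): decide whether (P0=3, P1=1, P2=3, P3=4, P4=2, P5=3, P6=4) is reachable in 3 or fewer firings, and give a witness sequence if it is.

NO — not reachable within 3 firings

depth 0: 1 marking
depth 1: 5 markings reached so far
depth 2: 15 markings reached so far
depth 3: 34 markings reached so far
target is not among the 34 markings reachable within 3 steps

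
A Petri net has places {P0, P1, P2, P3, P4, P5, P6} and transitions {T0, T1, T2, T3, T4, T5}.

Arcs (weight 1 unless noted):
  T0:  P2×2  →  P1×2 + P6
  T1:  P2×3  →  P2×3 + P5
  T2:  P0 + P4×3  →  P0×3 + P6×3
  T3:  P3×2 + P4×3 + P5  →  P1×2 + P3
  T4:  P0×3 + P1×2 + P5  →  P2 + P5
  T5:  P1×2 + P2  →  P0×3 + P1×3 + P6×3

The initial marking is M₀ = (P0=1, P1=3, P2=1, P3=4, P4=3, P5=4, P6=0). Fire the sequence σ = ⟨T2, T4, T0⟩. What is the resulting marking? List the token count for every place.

(P0=0, P1=3, P2=0, P3=4, P4=0, P5=4, P6=4)

step 1: fire T2:  (P0=1, P1=3, P2=1, P3=4, P4=3, P5=4, P6=0) → (P0=3, P1=3, P2=1, P3=4, P4=0, P5=4, P6=3)
step 2: fire T4:  (P0=3, P1=3, P2=1, P3=4, P4=0, P5=4, P6=3) → (P0=0, P1=1, P2=2, P3=4, P4=0, P5=4, P6=3)
step 3: fire T0:  (P0=0, P1=1, P2=2, P3=4, P4=0, P5=4, P6=3) → (P0=0, P1=3, P2=0, P3=4, P4=0, P5=4, P6=4)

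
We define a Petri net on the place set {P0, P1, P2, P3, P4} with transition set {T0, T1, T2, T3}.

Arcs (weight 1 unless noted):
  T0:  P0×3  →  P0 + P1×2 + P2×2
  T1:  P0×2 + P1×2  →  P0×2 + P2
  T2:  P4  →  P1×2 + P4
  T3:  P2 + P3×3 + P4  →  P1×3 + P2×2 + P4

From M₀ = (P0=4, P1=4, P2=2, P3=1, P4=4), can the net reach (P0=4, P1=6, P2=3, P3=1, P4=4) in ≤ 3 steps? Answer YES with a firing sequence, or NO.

step 1: fire T1:  (P0=4, P1=4, P2=2, P3=1, P4=4) → (P0=4, P1=2, P2=3, P3=1, P4=4)
step 2: fire T2:  (P0=4, P1=2, P2=3, P3=1, P4=4) → (P0=4, P1=4, P2=3, P3=1, P4=4)
step 3: fire T2:  (P0=4, P1=4, P2=3, P3=1, P4=4) → (P0=4, P1=6, P2=3, P3=1, P4=4)

YES — reachable via ⟨T1, T2, T2⟩ (3 firings)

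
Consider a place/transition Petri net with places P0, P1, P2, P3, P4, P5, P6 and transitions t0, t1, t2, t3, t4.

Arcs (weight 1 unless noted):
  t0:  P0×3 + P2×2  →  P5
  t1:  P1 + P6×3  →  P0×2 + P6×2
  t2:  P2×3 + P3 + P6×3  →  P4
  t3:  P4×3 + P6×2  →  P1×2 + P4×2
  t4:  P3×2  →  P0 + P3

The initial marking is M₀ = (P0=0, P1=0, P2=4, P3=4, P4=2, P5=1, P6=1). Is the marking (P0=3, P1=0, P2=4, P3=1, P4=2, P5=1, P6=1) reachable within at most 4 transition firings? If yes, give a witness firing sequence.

step 1: fire t4:  (P0=0, P1=0, P2=4, P3=4, P4=2, P5=1, P6=1) → (P0=1, P1=0, P2=4, P3=3, P4=2, P5=1, P6=1)
step 2: fire t4:  (P0=1, P1=0, P2=4, P3=3, P4=2, P5=1, P6=1) → (P0=2, P1=0, P2=4, P3=2, P4=2, P5=1, P6=1)
step 3: fire t4:  (P0=2, P1=0, P2=4, P3=2, P4=2, P5=1, P6=1) → (P0=3, P1=0, P2=4, P3=1, P4=2, P5=1, P6=1)

YES — reachable via ⟨t4, t4, t4⟩ (3 firings)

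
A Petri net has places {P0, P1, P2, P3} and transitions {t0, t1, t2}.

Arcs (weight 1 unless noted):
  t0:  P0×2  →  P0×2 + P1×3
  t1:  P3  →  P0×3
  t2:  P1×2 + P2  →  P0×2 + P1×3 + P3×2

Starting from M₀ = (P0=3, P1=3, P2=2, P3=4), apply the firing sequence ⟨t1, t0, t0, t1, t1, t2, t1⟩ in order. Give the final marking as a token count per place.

step 1: fire t1:  (P0=3, P1=3, P2=2, P3=4) → (P0=6, P1=3, P2=2, P3=3)
step 2: fire t0:  (P0=6, P1=3, P2=2, P3=3) → (P0=6, P1=6, P2=2, P3=3)
step 3: fire t0:  (P0=6, P1=6, P2=2, P3=3) → (P0=6, P1=9, P2=2, P3=3)
step 4: fire t1:  (P0=6, P1=9, P2=2, P3=3) → (P0=9, P1=9, P2=2, P3=2)
step 5: fire t1:  (P0=9, P1=9, P2=2, P3=2) → (P0=12, P1=9, P2=2, P3=1)
step 6: fire t2:  (P0=12, P1=9, P2=2, P3=1) → (P0=14, P1=10, P2=1, P3=3)
step 7: fire t1:  (P0=14, P1=10, P2=1, P3=3) → (P0=17, P1=10, P2=1, P3=2)

(P0=17, P1=10, P2=1, P3=2)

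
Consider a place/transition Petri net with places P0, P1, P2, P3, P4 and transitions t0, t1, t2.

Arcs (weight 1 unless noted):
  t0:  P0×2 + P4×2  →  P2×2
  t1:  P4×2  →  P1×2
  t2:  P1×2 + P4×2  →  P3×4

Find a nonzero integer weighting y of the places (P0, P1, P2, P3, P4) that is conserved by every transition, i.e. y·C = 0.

Incidence matrix C (rows=places, cols=transitions):
       t0   t1   t2
   P0  -2    0    0
   P1   0    2   -2
   P2   2    0    0
   P3   0    0    4
   P4  -2   -2   -2

Candidate y = [1, 0, 1, 0, 0]; check y·C column-wise:
  col t0: 1·-2 + 1·2 + 0·-2 = 0
  col t1: 1·0 + 0·2 + 1·0 + 0·-2 = 0
  col t2: 1·0 + 0·-2 + 1·0 + 0·4 + 0·-2 = 0

y = (P0:1, P1:0, P2:1, P3:0, P4:0)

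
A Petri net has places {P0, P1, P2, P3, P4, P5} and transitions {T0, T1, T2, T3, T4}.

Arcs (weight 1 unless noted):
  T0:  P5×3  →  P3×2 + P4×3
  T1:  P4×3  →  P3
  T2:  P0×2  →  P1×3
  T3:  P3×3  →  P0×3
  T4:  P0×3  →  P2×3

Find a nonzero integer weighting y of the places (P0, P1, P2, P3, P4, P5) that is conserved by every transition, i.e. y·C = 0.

y = (P0:3, P1:2, P2:3, P3:3, P4:1, P5:3)

Incidence matrix C (rows=places, cols=transitions):
       T0   T1   T2   T3   T4
   P0   0    0   -2    3   -3
   P1   0    0    3    0    0
   P2   0    0    0    0    3
   P3   2    1    0   -3    0
   P4   3   -3    0    0    0
   P5  -3    0    0    0    0

Candidate y = [3, 2, 3, 3, 1, 3]; check y·C column-wise:
  col T0: 3·0 + 2·0 + 3·0 + 3·2 + 1·3 + 3·-3 = 0
  col T1: 3·0 + 2·0 + 3·0 + 3·1 + 1·-3 + 3·0 = 0
  col T2: 3·-2 + 2·3 + 3·0 + 3·0 + 1·0 + 3·0 = 0
  col T3: 3·3 + 2·0 + 3·0 + 3·-3 + 1·0 + 3·0 = 0
  col T4: 3·-3 + 2·0 + 3·3 + 3·0 + 1·0 + 3·0 = 0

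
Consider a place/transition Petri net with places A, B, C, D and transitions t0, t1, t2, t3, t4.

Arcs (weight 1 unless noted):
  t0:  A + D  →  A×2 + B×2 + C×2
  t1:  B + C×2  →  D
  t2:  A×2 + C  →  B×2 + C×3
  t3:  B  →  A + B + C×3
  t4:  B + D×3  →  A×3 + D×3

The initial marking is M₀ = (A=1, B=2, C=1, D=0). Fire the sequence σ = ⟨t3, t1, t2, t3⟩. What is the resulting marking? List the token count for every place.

step 1: fire t3:  (A=1, B=2, C=1, D=0) → (A=2, B=2, C=4, D=0)
step 2: fire t1:  (A=2, B=2, C=4, D=0) → (A=2, B=1, C=2, D=1)
step 3: fire t2:  (A=2, B=1, C=2, D=1) → (A=0, B=3, C=4, D=1)
step 4: fire t3:  (A=0, B=3, C=4, D=1) → (A=1, B=3, C=7, D=1)

(A=1, B=3, C=7, D=1)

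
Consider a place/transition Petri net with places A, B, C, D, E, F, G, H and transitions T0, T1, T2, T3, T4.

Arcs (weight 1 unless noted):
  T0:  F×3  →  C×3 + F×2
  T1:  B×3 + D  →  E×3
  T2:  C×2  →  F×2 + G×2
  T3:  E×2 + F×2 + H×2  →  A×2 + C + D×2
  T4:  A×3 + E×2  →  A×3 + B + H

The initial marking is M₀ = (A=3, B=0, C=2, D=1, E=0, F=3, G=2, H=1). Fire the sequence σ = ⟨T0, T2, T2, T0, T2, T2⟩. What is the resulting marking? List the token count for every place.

(A=3, B=0, C=0, D=1, E=0, F=9, G=10, H=1)

step 1: fire T0:  (A=3, B=0, C=2, D=1, E=0, F=3, G=2, H=1) → (A=3, B=0, C=5, D=1, E=0, F=2, G=2, H=1)
step 2: fire T2:  (A=3, B=0, C=5, D=1, E=0, F=2, G=2, H=1) → (A=3, B=0, C=3, D=1, E=0, F=4, G=4, H=1)
step 3: fire T2:  (A=3, B=0, C=3, D=1, E=0, F=4, G=4, H=1) → (A=3, B=0, C=1, D=1, E=0, F=6, G=6, H=1)
step 4: fire T0:  (A=3, B=0, C=1, D=1, E=0, F=6, G=6, H=1) → (A=3, B=0, C=4, D=1, E=0, F=5, G=6, H=1)
step 5: fire T2:  (A=3, B=0, C=4, D=1, E=0, F=5, G=6, H=1) → (A=3, B=0, C=2, D=1, E=0, F=7, G=8, H=1)
step 6: fire T2:  (A=3, B=0, C=2, D=1, E=0, F=7, G=8, H=1) → (A=3, B=0, C=0, D=1, E=0, F=9, G=10, H=1)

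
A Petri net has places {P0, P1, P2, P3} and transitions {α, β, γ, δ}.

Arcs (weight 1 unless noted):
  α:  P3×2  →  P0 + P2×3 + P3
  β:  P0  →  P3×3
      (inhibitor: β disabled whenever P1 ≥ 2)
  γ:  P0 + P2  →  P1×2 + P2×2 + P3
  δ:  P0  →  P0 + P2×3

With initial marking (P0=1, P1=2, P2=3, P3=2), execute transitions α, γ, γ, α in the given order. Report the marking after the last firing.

step 1: fire α:  (P0=1, P1=2, P2=3, P3=2) → (P0=2, P1=2, P2=6, P3=1)
step 2: fire γ:  (P0=2, P1=2, P2=6, P3=1) → (P0=1, P1=4, P2=7, P3=2)
step 3: fire γ:  (P0=1, P1=4, P2=7, P3=2) → (P0=0, P1=6, P2=8, P3=3)
step 4: fire α:  (P0=0, P1=6, P2=8, P3=3) → (P0=1, P1=6, P2=11, P3=2)

(P0=1, P1=6, P2=11, P3=2)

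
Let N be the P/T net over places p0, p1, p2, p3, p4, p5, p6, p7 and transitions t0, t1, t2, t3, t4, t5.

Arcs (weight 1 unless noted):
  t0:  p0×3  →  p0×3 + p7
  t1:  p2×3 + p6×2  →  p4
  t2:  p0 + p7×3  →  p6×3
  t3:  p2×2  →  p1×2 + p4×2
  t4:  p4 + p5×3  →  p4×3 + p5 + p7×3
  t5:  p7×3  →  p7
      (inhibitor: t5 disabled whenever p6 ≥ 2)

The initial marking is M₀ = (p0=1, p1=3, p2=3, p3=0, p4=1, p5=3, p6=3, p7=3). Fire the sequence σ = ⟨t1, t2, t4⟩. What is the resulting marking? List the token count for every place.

step 1: fire t1:  (p0=1, p1=3, p2=3, p3=0, p4=1, p5=3, p6=3, p7=3) → (p0=1, p1=3, p2=0, p3=0, p4=2, p5=3, p6=1, p7=3)
step 2: fire t2:  (p0=1, p1=3, p2=0, p3=0, p4=2, p5=3, p6=1, p7=3) → (p0=0, p1=3, p2=0, p3=0, p4=2, p5=3, p6=4, p7=0)
step 3: fire t4:  (p0=0, p1=3, p2=0, p3=0, p4=2, p5=3, p6=4, p7=0) → (p0=0, p1=3, p2=0, p3=0, p4=4, p5=1, p6=4, p7=3)

(p0=0, p1=3, p2=0, p3=0, p4=4, p5=1, p6=4, p7=3)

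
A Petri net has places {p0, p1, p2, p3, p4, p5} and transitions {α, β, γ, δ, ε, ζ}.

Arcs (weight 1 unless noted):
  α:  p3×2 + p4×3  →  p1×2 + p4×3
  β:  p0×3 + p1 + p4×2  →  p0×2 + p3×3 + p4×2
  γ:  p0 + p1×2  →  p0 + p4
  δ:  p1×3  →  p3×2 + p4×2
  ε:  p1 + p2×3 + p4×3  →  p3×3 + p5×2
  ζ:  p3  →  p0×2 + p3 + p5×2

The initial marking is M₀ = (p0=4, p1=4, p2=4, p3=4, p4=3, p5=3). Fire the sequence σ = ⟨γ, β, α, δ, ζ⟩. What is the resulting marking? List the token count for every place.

(p0=5, p1=0, p2=4, p3=7, p4=6, p5=5)

step 1: fire γ:  (p0=4, p1=4, p2=4, p3=4, p4=3, p5=3) → (p0=4, p1=2, p2=4, p3=4, p4=4, p5=3)
step 2: fire β:  (p0=4, p1=2, p2=4, p3=4, p4=4, p5=3) → (p0=3, p1=1, p2=4, p3=7, p4=4, p5=3)
step 3: fire α:  (p0=3, p1=1, p2=4, p3=7, p4=4, p5=3) → (p0=3, p1=3, p2=4, p3=5, p4=4, p5=3)
step 4: fire δ:  (p0=3, p1=3, p2=4, p3=5, p4=4, p5=3) → (p0=3, p1=0, p2=4, p3=7, p4=6, p5=3)
step 5: fire ζ:  (p0=3, p1=0, p2=4, p3=7, p4=6, p5=3) → (p0=5, p1=0, p2=4, p3=7, p4=6, p5=5)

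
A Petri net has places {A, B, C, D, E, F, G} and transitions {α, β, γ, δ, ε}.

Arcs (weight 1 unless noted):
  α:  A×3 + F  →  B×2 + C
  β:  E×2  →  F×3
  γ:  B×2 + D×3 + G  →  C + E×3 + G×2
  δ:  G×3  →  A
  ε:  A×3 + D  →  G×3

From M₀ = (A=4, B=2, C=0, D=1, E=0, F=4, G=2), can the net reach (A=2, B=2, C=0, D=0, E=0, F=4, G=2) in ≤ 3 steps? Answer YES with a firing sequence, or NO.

step 1: fire ε:  (A=4, B=2, C=0, D=1, E=0, F=4, G=2) → (A=1, B=2, C=0, D=0, E=0, F=4, G=5)
step 2: fire δ:  (A=1, B=2, C=0, D=0, E=0, F=4, G=5) → (A=2, B=2, C=0, D=0, E=0, F=4, G=2)

YES — reachable via ⟨ε, δ⟩ (2 firings)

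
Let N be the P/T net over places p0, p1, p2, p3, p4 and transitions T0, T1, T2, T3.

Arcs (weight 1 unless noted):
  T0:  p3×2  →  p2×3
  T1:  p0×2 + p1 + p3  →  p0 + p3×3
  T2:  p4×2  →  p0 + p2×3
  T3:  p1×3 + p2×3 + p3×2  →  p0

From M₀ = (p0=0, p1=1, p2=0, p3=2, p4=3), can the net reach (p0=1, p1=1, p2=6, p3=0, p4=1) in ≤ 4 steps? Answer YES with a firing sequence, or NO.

step 1: fire T0:  (p0=0, p1=1, p2=0, p3=2, p4=3) → (p0=0, p1=1, p2=3, p3=0, p4=3)
step 2: fire T2:  (p0=0, p1=1, p2=3, p3=0, p4=3) → (p0=1, p1=1, p2=6, p3=0, p4=1)

YES — reachable via ⟨T0, T2⟩ (2 firings)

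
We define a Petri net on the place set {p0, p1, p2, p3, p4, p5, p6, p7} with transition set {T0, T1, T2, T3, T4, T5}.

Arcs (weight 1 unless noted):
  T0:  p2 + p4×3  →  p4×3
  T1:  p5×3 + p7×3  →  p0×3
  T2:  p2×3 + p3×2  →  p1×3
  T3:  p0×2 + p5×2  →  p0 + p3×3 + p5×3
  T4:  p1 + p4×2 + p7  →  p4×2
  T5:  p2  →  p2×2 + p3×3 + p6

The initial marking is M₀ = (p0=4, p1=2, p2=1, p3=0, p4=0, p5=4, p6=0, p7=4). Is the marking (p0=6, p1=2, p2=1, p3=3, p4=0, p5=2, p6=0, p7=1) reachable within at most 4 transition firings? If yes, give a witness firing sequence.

step 1: fire T3:  (p0=4, p1=2, p2=1, p3=0, p4=0, p5=4, p6=0, p7=4) → (p0=3, p1=2, p2=1, p3=3, p4=0, p5=5, p6=0, p7=4)
step 2: fire T1:  (p0=3, p1=2, p2=1, p3=3, p4=0, p5=5, p6=0, p7=4) → (p0=6, p1=2, p2=1, p3=3, p4=0, p5=2, p6=0, p7=1)

YES — reachable via ⟨T3, T1⟩ (2 firings)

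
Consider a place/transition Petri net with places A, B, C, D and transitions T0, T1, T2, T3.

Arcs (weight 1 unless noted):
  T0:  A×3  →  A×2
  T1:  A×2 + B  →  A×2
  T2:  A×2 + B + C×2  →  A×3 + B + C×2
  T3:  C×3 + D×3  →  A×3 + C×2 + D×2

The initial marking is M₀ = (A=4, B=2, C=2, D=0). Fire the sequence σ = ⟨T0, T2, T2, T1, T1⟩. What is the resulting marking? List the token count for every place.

(A=5, B=0, C=2, D=0)

step 1: fire T0:  (A=4, B=2, C=2, D=0) → (A=3, B=2, C=2, D=0)
step 2: fire T2:  (A=3, B=2, C=2, D=0) → (A=4, B=2, C=2, D=0)
step 3: fire T2:  (A=4, B=2, C=2, D=0) → (A=5, B=2, C=2, D=0)
step 4: fire T1:  (A=5, B=2, C=2, D=0) → (A=5, B=1, C=2, D=0)
step 5: fire T1:  (A=5, B=1, C=2, D=0) → (A=5, B=0, C=2, D=0)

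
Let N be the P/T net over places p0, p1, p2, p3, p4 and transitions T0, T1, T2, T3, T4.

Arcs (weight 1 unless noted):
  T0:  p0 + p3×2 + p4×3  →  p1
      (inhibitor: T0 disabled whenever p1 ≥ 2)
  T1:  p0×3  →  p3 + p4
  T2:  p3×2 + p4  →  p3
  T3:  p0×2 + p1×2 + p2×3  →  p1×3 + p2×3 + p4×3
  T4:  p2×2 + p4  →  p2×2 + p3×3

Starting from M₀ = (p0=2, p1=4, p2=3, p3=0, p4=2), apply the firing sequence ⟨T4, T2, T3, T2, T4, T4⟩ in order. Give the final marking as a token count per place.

step 1: fire T4:  (p0=2, p1=4, p2=3, p3=0, p4=2) → (p0=2, p1=4, p2=3, p3=3, p4=1)
step 2: fire T2:  (p0=2, p1=4, p2=3, p3=3, p4=1) → (p0=2, p1=4, p2=3, p3=2, p4=0)
step 3: fire T3:  (p0=2, p1=4, p2=3, p3=2, p4=0) → (p0=0, p1=5, p2=3, p3=2, p4=3)
step 4: fire T2:  (p0=0, p1=5, p2=3, p3=2, p4=3) → (p0=0, p1=5, p2=3, p3=1, p4=2)
step 5: fire T4:  (p0=0, p1=5, p2=3, p3=1, p4=2) → (p0=0, p1=5, p2=3, p3=4, p4=1)
step 6: fire T4:  (p0=0, p1=5, p2=3, p3=4, p4=1) → (p0=0, p1=5, p2=3, p3=7, p4=0)

(p0=0, p1=5, p2=3, p3=7, p4=0)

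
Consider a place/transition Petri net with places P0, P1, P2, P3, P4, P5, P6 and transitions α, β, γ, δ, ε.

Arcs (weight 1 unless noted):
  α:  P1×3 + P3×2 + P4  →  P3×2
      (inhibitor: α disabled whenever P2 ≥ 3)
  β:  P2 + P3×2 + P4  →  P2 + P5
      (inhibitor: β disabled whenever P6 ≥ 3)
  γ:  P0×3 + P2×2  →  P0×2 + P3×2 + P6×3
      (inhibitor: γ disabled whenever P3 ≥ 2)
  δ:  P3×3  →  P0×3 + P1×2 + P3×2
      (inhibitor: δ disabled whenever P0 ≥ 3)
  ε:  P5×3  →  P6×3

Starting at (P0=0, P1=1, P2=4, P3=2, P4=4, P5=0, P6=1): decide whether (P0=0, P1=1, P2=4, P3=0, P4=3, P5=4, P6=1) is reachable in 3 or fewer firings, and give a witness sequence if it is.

depth 0: 1 marking
depth 1: 2 markings reached so far
depth 2: 2 markings reached so far
(frontier empty at depth 2; search complete)
target is not among the 2 markings reachable within 3 steps

NO — not reachable within 3 firings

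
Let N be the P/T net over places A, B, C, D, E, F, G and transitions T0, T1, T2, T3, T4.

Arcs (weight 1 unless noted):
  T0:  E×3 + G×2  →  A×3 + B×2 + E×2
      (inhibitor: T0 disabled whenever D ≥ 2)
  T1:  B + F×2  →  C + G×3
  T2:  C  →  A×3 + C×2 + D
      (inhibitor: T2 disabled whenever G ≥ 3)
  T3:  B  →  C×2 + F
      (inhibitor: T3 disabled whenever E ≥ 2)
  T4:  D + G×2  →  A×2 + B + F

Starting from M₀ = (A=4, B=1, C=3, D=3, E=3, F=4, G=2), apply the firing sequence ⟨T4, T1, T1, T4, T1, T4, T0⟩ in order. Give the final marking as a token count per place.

(A=13, B=3, C=6, D=0, E=2, F=1, G=3)

step 1: fire T4:  (A=4, B=1, C=3, D=3, E=3, F=4, G=2) → (A=6, B=2, C=3, D=2, E=3, F=5, G=0)
step 2: fire T1:  (A=6, B=2, C=3, D=2, E=3, F=5, G=0) → (A=6, B=1, C=4, D=2, E=3, F=3, G=3)
step 3: fire T1:  (A=6, B=1, C=4, D=2, E=3, F=3, G=3) → (A=6, B=0, C=5, D=2, E=3, F=1, G=6)
step 4: fire T4:  (A=6, B=0, C=5, D=2, E=3, F=1, G=6) → (A=8, B=1, C=5, D=1, E=3, F=2, G=4)
step 5: fire T1:  (A=8, B=1, C=5, D=1, E=3, F=2, G=4) → (A=8, B=0, C=6, D=1, E=3, F=0, G=7)
step 6: fire T4:  (A=8, B=0, C=6, D=1, E=3, F=0, G=7) → (A=10, B=1, C=6, D=0, E=3, F=1, G=5)
step 7: fire T0:  (A=10, B=1, C=6, D=0, E=3, F=1, G=5) → (A=13, B=3, C=6, D=0, E=2, F=1, G=3)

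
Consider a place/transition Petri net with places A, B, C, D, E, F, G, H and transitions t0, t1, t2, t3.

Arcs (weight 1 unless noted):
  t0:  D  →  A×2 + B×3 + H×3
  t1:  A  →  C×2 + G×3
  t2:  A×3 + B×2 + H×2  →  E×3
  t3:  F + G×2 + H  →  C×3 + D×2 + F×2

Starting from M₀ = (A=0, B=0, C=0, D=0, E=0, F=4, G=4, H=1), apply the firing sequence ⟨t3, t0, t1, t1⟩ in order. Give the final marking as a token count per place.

(A=0, B=3, C=7, D=1, E=0, F=5, G=8, H=3)

step 1: fire t3:  (A=0, B=0, C=0, D=0, E=0, F=4, G=4, H=1) → (A=0, B=0, C=3, D=2, E=0, F=5, G=2, H=0)
step 2: fire t0:  (A=0, B=0, C=3, D=2, E=0, F=5, G=2, H=0) → (A=2, B=3, C=3, D=1, E=0, F=5, G=2, H=3)
step 3: fire t1:  (A=2, B=3, C=3, D=1, E=0, F=5, G=2, H=3) → (A=1, B=3, C=5, D=1, E=0, F=5, G=5, H=3)
step 4: fire t1:  (A=1, B=3, C=5, D=1, E=0, F=5, G=5, H=3) → (A=0, B=3, C=7, D=1, E=0, F=5, G=8, H=3)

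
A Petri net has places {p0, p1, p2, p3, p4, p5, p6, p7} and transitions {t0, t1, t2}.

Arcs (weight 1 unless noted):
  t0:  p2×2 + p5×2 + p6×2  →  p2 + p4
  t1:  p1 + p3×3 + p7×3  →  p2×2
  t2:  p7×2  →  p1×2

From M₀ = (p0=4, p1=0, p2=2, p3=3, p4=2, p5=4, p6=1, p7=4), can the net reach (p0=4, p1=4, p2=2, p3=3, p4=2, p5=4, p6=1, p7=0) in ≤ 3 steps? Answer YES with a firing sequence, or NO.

YES — reachable via ⟨t2, t2⟩ (2 firings)

step 1: fire t2:  (p0=4, p1=0, p2=2, p3=3, p4=2, p5=4, p6=1, p7=4) → (p0=4, p1=2, p2=2, p3=3, p4=2, p5=4, p6=1, p7=2)
step 2: fire t2:  (p0=4, p1=2, p2=2, p3=3, p4=2, p5=4, p6=1, p7=2) → (p0=4, p1=4, p2=2, p3=3, p4=2, p5=4, p6=1, p7=0)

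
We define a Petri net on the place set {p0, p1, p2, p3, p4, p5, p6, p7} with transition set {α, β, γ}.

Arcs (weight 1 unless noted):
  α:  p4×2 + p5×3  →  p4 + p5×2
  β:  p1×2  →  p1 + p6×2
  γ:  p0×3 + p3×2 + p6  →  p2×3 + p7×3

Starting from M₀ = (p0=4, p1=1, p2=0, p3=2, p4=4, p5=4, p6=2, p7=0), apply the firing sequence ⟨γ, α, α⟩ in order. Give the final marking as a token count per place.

step 1: fire γ:  (p0=4, p1=1, p2=0, p3=2, p4=4, p5=4, p6=2, p7=0) → (p0=1, p1=1, p2=3, p3=0, p4=4, p5=4, p6=1, p7=3)
step 2: fire α:  (p0=1, p1=1, p2=3, p3=0, p4=4, p5=4, p6=1, p7=3) → (p0=1, p1=1, p2=3, p3=0, p4=3, p5=3, p6=1, p7=3)
step 3: fire α:  (p0=1, p1=1, p2=3, p3=0, p4=3, p5=3, p6=1, p7=3) → (p0=1, p1=1, p2=3, p3=0, p4=2, p5=2, p6=1, p7=3)

(p0=1, p1=1, p2=3, p3=0, p4=2, p5=2, p6=1, p7=3)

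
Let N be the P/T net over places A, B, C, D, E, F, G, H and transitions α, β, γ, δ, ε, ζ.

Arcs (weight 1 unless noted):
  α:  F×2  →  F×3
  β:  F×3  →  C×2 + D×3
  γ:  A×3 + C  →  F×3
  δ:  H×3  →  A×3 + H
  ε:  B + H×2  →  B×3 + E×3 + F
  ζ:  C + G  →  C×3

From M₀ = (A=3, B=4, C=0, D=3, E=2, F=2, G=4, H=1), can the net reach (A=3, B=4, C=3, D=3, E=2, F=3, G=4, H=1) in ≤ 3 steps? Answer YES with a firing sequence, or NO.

NO — not reachable within 3 firings

depth 0: 1 marking
depth 1: 2 markings reached so far
depth 2: 4 markings reached so far
depth 3: 8 markings reached so far
target is not among the 8 markings reachable within 3 steps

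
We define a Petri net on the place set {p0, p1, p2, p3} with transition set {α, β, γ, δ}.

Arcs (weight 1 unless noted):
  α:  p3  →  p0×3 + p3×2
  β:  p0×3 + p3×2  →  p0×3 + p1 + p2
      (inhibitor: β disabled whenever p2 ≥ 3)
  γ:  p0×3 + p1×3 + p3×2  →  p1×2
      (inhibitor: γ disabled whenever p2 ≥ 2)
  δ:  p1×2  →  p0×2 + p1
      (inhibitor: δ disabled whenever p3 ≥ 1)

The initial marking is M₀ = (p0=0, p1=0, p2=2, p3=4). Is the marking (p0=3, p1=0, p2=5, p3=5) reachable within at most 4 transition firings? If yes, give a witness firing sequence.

depth 0: 1 marking
depth 1: 2 markings reached so far
depth 2: 4 markings reached so far
depth 3: 6 markings reached so far
depth 4: 8 markings reached so far
target is not among the 8 markings reachable within 4 steps

NO — not reachable within 4 firings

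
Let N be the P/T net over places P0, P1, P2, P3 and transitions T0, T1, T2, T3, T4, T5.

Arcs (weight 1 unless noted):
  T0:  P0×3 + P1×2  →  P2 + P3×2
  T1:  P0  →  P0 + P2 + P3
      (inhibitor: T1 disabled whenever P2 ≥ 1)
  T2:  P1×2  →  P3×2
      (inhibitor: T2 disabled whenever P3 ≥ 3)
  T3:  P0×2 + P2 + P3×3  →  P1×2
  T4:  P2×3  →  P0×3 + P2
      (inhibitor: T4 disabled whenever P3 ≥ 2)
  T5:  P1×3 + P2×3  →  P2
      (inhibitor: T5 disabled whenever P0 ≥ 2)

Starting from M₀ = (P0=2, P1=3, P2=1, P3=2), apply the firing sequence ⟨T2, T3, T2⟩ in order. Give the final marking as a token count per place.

(P0=0, P1=1, P2=0, P3=3)

step 1: fire T2:  (P0=2, P1=3, P2=1, P3=2) → (P0=2, P1=1, P2=1, P3=4)
step 2: fire T3:  (P0=2, P1=1, P2=1, P3=4) → (P0=0, P1=3, P2=0, P3=1)
step 3: fire T2:  (P0=0, P1=3, P2=0, P3=1) → (P0=0, P1=1, P2=0, P3=3)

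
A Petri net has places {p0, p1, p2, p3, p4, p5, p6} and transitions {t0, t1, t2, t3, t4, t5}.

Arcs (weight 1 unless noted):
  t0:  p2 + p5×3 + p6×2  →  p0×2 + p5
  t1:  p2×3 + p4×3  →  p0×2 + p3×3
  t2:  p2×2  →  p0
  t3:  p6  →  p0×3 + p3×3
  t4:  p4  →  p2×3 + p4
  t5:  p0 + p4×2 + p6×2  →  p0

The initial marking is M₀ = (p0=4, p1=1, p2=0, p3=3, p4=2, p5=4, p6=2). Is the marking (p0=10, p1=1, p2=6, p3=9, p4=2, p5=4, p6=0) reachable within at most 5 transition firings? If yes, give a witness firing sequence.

YES — reachable via ⟨t3, t3, t4, t4⟩ (4 firings)

step 1: fire t3:  (p0=4, p1=1, p2=0, p3=3, p4=2, p5=4, p6=2) → (p0=7, p1=1, p2=0, p3=6, p4=2, p5=4, p6=1)
step 2: fire t3:  (p0=7, p1=1, p2=0, p3=6, p4=2, p5=4, p6=1) → (p0=10, p1=1, p2=0, p3=9, p4=2, p5=4, p6=0)
step 3: fire t4:  (p0=10, p1=1, p2=0, p3=9, p4=2, p5=4, p6=0) → (p0=10, p1=1, p2=3, p3=9, p4=2, p5=4, p6=0)
step 4: fire t4:  (p0=10, p1=1, p2=3, p3=9, p4=2, p5=4, p6=0) → (p0=10, p1=1, p2=6, p3=9, p4=2, p5=4, p6=0)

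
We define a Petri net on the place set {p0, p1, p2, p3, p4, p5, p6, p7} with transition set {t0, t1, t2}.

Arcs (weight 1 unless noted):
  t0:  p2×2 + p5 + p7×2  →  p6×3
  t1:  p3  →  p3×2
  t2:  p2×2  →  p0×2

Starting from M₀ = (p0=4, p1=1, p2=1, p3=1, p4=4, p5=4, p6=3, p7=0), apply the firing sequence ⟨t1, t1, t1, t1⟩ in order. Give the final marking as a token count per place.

step 1: fire t1:  (p0=4, p1=1, p2=1, p3=1, p4=4, p5=4, p6=3, p7=0) → (p0=4, p1=1, p2=1, p3=2, p4=4, p5=4, p6=3, p7=0)
step 2: fire t1:  (p0=4, p1=1, p2=1, p3=2, p4=4, p5=4, p6=3, p7=0) → (p0=4, p1=1, p2=1, p3=3, p4=4, p5=4, p6=3, p7=0)
step 3: fire t1:  (p0=4, p1=1, p2=1, p3=3, p4=4, p5=4, p6=3, p7=0) → (p0=4, p1=1, p2=1, p3=4, p4=4, p5=4, p6=3, p7=0)
step 4: fire t1:  (p0=4, p1=1, p2=1, p3=4, p4=4, p5=4, p6=3, p7=0) → (p0=4, p1=1, p2=1, p3=5, p4=4, p5=4, p6=3, p7=0)

(p0=4, p1=1, p2=1, p3=5, p4=4, p5=4, p6=3, p7=0)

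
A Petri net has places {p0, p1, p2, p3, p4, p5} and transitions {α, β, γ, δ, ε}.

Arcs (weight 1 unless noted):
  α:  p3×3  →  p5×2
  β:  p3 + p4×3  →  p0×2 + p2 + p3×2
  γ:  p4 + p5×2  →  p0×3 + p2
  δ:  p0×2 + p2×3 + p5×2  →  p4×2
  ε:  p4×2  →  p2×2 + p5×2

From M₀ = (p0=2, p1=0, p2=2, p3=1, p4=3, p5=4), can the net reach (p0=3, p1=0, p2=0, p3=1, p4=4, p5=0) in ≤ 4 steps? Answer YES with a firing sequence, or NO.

step 1: fire γ:  (p0=2, p1=0, p2=2, p3=1, p4=3, p5=4) → (p0=5, p1=0, p2=3, p3=1, p4=2, p5=2)
step 2: fire δ:  (p0=5, p1=0, p2=3, p3=1, p4=2, p5=2) → (p0=3, p1=0, p2=0, p3=1, p4=4, p5=0)

YES — reachable via ⟨γ, δ⟩ (2 firings)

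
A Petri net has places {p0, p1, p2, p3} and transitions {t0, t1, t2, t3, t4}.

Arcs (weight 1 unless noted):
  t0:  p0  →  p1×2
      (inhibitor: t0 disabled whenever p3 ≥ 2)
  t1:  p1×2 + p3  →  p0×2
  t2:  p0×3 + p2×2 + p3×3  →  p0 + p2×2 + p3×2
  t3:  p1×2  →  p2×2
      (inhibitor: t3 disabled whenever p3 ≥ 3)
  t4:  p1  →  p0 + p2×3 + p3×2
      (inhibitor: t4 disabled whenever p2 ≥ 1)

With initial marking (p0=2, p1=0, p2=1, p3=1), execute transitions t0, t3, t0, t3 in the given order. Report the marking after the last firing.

step 1: fire t0:  (p0=2, p1=0, p2=1, p3=1) → (p0=1, p1=2, p2=1, p3=1)
step 2: fire t3:  (p0=1, p1=2, p2=1, p3=1) → (p0=1, p1=0, p2=3, p3=1)
step 3: fire t0:  (p0=1, p1=0, p2=3, p3=1) → (p0=0, p1=2, p2=3, p3=1)
step 4: fire t3:  (p0=0, p1=2, p2=3, p3=1) → (p0=0, p1=0, p2=5, p3=1)

(p0=0, p1=0, p2=5, p3=1)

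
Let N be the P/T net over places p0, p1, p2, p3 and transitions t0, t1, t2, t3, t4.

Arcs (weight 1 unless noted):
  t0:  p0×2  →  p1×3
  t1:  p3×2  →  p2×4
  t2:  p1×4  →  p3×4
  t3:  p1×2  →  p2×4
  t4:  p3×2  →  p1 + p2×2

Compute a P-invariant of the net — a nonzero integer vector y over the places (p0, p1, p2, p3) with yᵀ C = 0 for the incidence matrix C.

y = (p0:3, p1:2, p2:1, p3:2)

Incidence matrix C (rows=places, cols=transitions):
       t0   t1   t2   t3   t4
   p0  -2    0    0    0    0
   p1   3    0   -4   -2    1
   p2   0    4    0    4    2
   p3   0   -2    4    0   -2

Candidate y = [3, 2, 1, 2]; check y·C column-wise:
  col t0: 3·-2 + 2·3 + 1·0 + 2·0 = 0
  col t1: 3·0 + 2·0 + 1·4 + 2·-2 = 0
  col t2: 3·0 + 2·-4 + 1·0 + 2·4 = 0
  col t3: 3·0 + 2·-2 + 1·4 + 2·0 = 0
  col t4: 3·0 + 2·1 + 1·2 + 2·-2 = 0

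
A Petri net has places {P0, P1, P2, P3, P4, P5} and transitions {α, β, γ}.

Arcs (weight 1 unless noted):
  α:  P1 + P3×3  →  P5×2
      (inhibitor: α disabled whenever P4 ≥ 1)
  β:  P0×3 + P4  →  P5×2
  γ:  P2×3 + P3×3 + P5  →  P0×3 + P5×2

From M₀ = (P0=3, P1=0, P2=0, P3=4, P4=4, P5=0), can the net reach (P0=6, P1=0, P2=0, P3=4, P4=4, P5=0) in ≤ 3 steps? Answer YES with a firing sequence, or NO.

NO — not reachable within 3 firings

depth 0: 1 marking
depth 1: 2 markings reached so far
depth 2: 2 markings reached so far
(frontier empty at depth 2; search complete)
target is not among the 2 markings reachable within 3 steps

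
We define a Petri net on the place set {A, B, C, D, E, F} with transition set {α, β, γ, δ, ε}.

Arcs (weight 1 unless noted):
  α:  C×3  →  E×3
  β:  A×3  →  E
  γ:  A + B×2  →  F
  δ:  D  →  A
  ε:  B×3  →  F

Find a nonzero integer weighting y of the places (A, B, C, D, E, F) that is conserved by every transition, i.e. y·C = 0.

y = (A:1, B:1, C:3, D:1, E:3, F:3)

Incidence matrix C (rows=places, cols=transitions):
        α    β    γ    δ    ε
    A   0   -3   -1    1    0
    B   0    0   -2    0   -3
    C  -3    0    0    0    0
    D   0    0    0   -1    0
    E   3    1    0    0    0
    F   0    0    1    0    1

Candidate y = [1, 1, 3, 1, 3, 3]; check y·C column-wise:
  col α: 1·0 + 1·0 + 3·-3 + 1·0 + 3·3 + 3·0 = 0
  col β: 1·-3 + 1·0 + 3·0 + 1·0 + 3·1 + 3·0 = 0
  col γ: 1·-1 + 1·-2 + 3·0 + 1·0 + 3·0 + 3·1 = 0
  col δ: 1·1 + 1·0 + 3·0 + 1·-1 + 3·0 + 3·0 = 0
  col ε: 1·0 + 1·-3 + 3·0 + 1·0 + 3·0 + 3·1 = 0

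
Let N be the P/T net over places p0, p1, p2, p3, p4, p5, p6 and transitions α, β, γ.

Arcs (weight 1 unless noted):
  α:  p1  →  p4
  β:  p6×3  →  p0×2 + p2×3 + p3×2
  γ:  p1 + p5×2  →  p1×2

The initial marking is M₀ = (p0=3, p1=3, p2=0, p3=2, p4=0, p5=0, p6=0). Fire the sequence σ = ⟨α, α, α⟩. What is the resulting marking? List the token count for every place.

step 1: fire α:  (p0=3, p1=3, p2=0, p3=2, p4=0, p5=0, p6=0) → (p0=3, p1=2, p2=0, p3=2, p4=1, p5=0, p6=0)
step 2: fire α:  (p0=3, p1=2, p2=0, p3=2, p4=1, p5=0, p6=0) → (p0=3, p1=1, p2=0, p3=2, p4=2, p5=0, p6=0)
step 3: fire α:  (p0=3, p1=1, p2=0, p3=2, p4=2, p5=0, p6=0) → (p0=3, p1=0, p2=0, p3=2, p4=3, p5=0, p6=0)

(p0=3, p1=0, p2=0, p3=2, p4=3, p5=0, p6=0)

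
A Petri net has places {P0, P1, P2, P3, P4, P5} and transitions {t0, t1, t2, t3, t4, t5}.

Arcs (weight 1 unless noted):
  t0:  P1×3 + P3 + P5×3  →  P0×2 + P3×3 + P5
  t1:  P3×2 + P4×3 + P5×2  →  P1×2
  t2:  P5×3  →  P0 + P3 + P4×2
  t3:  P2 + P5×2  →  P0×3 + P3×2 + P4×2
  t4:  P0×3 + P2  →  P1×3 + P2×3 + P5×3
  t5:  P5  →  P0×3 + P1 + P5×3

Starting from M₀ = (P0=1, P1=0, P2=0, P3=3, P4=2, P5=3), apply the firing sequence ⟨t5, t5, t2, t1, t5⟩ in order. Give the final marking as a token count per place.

(P0=11, P1=5, P2=0, P3=2, P4=1, P5=4)

step 1: fire t5:  (P0=1, P1=0, P2=0, P3=3, P4=2, P5=3) → (P0=4, P1=1, P2=0, P3=3, P4=2, P5=5)
step 2: fire t5:  (P0=4, P1=1, P2=0, P3=3, P4=2, P5=5) → (P0=7, P1=2, P2=0, P3=3, P4=2, P5=7)
step 3: fire t2:  (P0=7, P1=2, P2=0, P3=3, P4=2, P5=7) → (P0=8, P1=2, P2=0, P3=4, P4=4, P5=4)
step 4: fire t1:  (P0=8, P1=2, P2=0, P3=4, P4=4, P5=4) → (P0=8, P1=4, P2=0, P3=2, P4=1, P5=2)
step 5: fire t5:  (P0=8, P1=4, P2=0, P3=2, P4=1, P5=2) → (P0=11, P1=5, P2=0, P3=2, P4=1, P5=4)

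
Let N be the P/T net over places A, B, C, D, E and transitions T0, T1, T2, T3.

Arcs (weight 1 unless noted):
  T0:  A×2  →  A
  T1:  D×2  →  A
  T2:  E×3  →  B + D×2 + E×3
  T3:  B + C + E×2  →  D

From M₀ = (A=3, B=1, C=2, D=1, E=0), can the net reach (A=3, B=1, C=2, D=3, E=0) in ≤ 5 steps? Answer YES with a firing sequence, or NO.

depth 0: 1 marking
depth 1: 2 markings reached so far
depth 2: 3 markings reached so far
depth 3: 3 markings reached so far
(frontier empty at depth 3; search complete)
target is not among the 3 markings reachable within 5 steps

NO — not reachable within 5 firings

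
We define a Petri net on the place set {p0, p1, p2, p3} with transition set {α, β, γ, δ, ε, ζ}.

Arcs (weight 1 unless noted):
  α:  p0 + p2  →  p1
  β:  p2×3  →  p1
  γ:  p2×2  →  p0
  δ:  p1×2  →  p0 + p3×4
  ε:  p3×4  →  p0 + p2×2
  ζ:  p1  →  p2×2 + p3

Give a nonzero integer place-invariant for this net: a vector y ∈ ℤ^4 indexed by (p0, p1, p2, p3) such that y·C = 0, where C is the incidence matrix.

Incidence matrix C (rows=places, cols=transitions):
        α    β    γ    δ    ε    ζ
   p0  -1    0    1    1    1    0
   p1   1    1    0   -2    0   -1
   p2  -1   -3   -2    0    2    2
   p3   0    0    0    4   -4    1

Candidate y = [2, 3, 1, 1]; check y·C column-wise:
  col α: 2·-1 + 3·1 + 1·-1 + 1·0 = 0
  col β: 2·0 + 3·1 + 1·-3 + 1·0 = 0
  col γ: 2·1 + 3·0 + 1·-2 + 1·0 = 0
  col δ: 2·1 + 3·-2 + 1·0 + 1·4 = 0
  col ε: 2·1 + 3·0 + 1·2 + 1·-4 = 0
  col ζ: 2·0 + 3·-1 + 1·2 + 1·1 = 0

y = (p0:2, p1:3, p2:1, p3:1)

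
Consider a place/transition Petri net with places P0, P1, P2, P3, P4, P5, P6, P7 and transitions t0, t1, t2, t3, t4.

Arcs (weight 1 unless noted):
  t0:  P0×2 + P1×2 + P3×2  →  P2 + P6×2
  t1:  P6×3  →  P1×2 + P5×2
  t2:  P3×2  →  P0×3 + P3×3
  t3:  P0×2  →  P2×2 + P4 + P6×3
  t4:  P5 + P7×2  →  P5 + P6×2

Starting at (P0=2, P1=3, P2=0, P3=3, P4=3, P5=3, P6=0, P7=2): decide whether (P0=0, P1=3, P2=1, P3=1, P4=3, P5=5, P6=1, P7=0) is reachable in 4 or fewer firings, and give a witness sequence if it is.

step 1: fire t0:  (P0=2, P1=3, P2=0, P3=3, P4=3, P5=3, P6=0, P7=2) → (P0=0, P1=1, P2=1, P3=1, P4=3, P5=3, P6=2, P7=2)
step 2: fire t4:  (P0=0, P1=1, P2=1, P3=1, P4=3, P5=3, P6=2, P7=2) → (P0=0, P1=1, P2=1, P3=1, P4=3, P5=3, P6=4, P7=0)
step 3: fire t1:  (P0=0, P1=1, P2=1, P3=1, P4=3, P5=3, P6=4, P7=0) → (P0=0, P1=3, P2=1, P3=1, P4=3, P5=5, P6=1, P7=0)

YES — reachable via ⟨t0, t4, t1⟩ (3 firings)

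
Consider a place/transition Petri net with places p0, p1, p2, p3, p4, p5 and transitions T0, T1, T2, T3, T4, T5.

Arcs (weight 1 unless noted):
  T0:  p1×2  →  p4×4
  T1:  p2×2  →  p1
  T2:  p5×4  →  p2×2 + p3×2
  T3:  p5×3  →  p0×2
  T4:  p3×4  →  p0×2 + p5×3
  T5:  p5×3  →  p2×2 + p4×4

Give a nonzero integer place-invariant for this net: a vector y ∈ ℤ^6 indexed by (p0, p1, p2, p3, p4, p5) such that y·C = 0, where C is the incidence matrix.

Incidence matrix C (rows=places, cols=transitions):
       T0   T1   T2   T3   T4   T5
   p0   0    0    0    2    2    0
   p1  -2    1    0    0    0    0
   p2   0   -2    2    0    0    2
   p3   0    0    2    0   -4    0
   p4   4    0    0    0    0    4
   p5   0    0   -4   -3    3   -3

Candidate y = [3, 2, 1, 3, 1, 2]; check y·C column-wise:
  col T0: 3·0 + 2·-2 + 1·0 + 3·0 + 1·4 + 2·0 = 0
  col T1: 3·0 + 2·1 + 1·-2 + 3·0 + 1·0 + 2·0 = 0
  col T2: 3·0 + 2·0 + 1·2 + 3·2 + 1·0 + 2·-4 = 0
  col T3: 3·2 + 2·0 + 1·0 + 3·0 + 1·0 + 2·-3 = 0
  col T4: 3·2 + 2·0 + 1·0 + 3·-4 + 1·0 + 2·3 = 0
  col T5: 3·0 + 2·0 + 1·2 + 3·0 + 1·4 + 2·-3 = 0

y = (p0:3, p1:2, p2:1, p3:3, p4:1, p5:2)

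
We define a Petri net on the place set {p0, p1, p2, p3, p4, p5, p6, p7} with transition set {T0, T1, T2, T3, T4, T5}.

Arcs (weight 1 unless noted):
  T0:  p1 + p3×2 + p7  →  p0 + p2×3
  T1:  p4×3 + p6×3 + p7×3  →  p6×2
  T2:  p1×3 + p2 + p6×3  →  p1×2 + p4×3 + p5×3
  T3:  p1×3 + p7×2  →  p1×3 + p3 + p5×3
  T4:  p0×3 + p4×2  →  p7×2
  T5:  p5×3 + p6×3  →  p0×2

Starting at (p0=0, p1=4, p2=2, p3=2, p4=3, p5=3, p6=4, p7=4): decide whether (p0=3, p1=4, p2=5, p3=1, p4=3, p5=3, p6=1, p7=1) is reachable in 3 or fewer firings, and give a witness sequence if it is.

NO — not reachable within 3 firings

depth 0: 1 marking
depth 1: 6 markings reached so far
depth 2: 15 markings reached so far
depth 3: 22 markings reached so far
target is not among the 22 markings reachable within 3 steps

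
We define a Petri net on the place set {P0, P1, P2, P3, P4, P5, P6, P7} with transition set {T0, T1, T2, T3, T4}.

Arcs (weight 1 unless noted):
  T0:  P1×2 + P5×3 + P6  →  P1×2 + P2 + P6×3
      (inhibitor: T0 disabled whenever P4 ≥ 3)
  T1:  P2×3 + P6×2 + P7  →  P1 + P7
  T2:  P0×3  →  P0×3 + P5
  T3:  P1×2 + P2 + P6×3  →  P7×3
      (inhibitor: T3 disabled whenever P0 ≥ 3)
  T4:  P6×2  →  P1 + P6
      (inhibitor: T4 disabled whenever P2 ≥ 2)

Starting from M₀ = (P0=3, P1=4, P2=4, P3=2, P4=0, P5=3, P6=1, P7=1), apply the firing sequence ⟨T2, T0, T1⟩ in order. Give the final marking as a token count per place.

step 1: fire T2:  (P0=3, P1=4, P2=4, P3=2, P4=0, P5=3, P6=1, P7=1) → (P0=3, P1=4, P2=4, P3=2, P4=0, P5=4, P6=1, P7=1)
step 2: fire T0:  (P0=3, P1=4, P2=4, P3=2, P4=0, P5=4, P6=1, P7=1) → (P0=3, P1=4, P2=5, P3=2, P4=0, P5=1, P6=3, P7=1)
step 3: fire T1:  (P0=3, P1=4, P2=5, P3=2, P4=0, P5=1, P6=3, P7=1) → (P0=3, P1=5, P2=2, P3=2, P4=0, P5=1, P6=1, P7=1)

(P0=3, P1=5, P2=2, P3=2, P4=0, P5=1, P6=1, P7=1)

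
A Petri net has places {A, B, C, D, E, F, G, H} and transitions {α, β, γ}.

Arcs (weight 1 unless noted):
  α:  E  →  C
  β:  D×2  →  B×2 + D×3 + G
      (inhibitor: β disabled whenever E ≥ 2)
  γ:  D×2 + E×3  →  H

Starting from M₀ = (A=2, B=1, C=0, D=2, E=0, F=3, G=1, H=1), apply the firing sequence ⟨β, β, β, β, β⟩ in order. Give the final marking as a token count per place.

(A=2, B=11, C=0, D=7, E=0, F=3, G=6, H=1)

step 1: fire β:  (A=2, B=1, C=0, D=2, E=0, F=3, G=1, H=1) → (A=2, B=3, C=0, D=3, E=0, F=3, G=2, H=1)
step 2: fire β:  (A=2, B=3, C=0, D=3, E=0, F=3, G=2, H=1) → (A=2, B=5, C=0, D=4, E=0, F=3, G=3, H=1)
step 3: fire β:  (A=2, B=5, C=0, D=4, E=0, F=3, G=3, H=1) → (A=2, B=7, C=0, D=5, E=0, F=3, G=4, H=1)
step 4: fire β:  (A=2, B=7, C=0, D=5, E=0, F=3, G=4, H=1) → (A=2, B=9, C=0, D=6, E=0, F=3, G=5, H=1)
step 5: fire β:  (A=2, B=9, C=0, D=6, E=0, F=3, G=5, H=1) → (A=2, B=11, C=0, D=7, E=0, F=3, G=6, H=1)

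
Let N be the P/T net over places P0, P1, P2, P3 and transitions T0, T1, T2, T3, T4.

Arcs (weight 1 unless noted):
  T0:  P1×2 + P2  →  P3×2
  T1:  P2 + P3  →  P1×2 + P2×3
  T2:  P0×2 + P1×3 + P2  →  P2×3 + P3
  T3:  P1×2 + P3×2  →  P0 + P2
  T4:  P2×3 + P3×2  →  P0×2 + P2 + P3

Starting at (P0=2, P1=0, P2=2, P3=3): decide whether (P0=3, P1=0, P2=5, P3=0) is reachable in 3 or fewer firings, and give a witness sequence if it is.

step 1: fire T1:  (P0=2, P1=0, P2=2, P3=3) → (P0=2, P1=2, P2=4, P3=2)
step 2: fire T3:  (P0=2, P1=2, P2=4, P3=2) → (P0=3, P1=0, P2=5, P3=0)

YES — reachable via ⟨T1, T3⟩ (2 firings)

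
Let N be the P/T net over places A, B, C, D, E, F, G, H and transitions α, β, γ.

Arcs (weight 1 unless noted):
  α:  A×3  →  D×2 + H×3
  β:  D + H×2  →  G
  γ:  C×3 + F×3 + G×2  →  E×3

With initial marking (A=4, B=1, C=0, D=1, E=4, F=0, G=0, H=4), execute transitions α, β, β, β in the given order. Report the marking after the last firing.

(A=1, B=1, C=0, D=0, E=4, F=0, G=3, H=1)

step 1: fire α:  (A=4, B=1, C=0, D=1, E=4, F=0, G=0, H=4) → (A=1, B=1, C=0, D=3, E=4, F=0, G=0, H=7)
step 2: fire β:  (A=1, B=1, C=0, D=3, E=4, F=0, G=0, H=7) → (A=1, B=1, C=0, D=2, E=4, F=0, G=1, H=5)
step 3: fire β:  (A=1, B=1, C=0, D=2, E=4, F=0, G=1, H=5) → (A=1, B=1, C=0, D=1, E=4, F=0, G=2, H=3)
step 4: fire β:  (A=1, B=1, C=0, D=1, E=4, F=0, G=2, H=3) → (A=1, B=1, C=0, D=0, E=4, F=0, G=3, H=1)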